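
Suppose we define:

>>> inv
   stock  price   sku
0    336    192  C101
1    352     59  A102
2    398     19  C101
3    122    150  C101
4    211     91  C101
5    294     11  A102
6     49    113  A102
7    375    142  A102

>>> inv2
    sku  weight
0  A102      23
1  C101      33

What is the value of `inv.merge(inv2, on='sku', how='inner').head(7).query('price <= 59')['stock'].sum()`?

merge on 'sku' (how='inner') → 8 rows:
   stock  price   sku  weight
0    336    192  C101      33
1    352     59  A102      23
2    398     19  C101      33
3    122    150  C101      33
4    211     91  C101      33
5    294     11  A102      23
6     49    113  A102      23
7    375    142  A102      23
take first 7 rows:
   stock  price   sku  weight
0    336    192  C101      33
1    352     59  A102      23
2    398     19  C101      33
3    122    150  C101      33
4    211     91  C101      33
5    294     11  A102      23
6     49    113  A102      23
filter rows where price <= 59:
   stock  price   sku  weight
1    352     59  A102      23
2    398     19  C101      33
5    294     11  A102      23

1044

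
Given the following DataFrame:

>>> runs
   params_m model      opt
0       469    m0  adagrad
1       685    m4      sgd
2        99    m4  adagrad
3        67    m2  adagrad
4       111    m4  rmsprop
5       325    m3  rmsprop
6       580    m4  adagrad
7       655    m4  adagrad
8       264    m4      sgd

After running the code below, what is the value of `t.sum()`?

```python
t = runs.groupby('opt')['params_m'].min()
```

442

group by opt, min of params_m:
opt
adagrad     67
rmsprop    111
sgd        264
Name: params_m, dtype: int64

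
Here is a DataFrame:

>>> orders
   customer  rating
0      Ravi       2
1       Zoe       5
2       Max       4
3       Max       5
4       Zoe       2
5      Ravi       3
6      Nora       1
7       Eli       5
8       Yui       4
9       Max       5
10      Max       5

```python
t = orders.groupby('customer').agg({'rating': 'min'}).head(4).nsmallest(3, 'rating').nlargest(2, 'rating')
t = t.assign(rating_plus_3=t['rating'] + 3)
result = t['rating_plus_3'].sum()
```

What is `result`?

group by customer, min of rating:
          rating
customer        
Eli            5
Max            4
Nora           1
Ravi           2
Yui            4
Zoe            2
take first 4 rows:
          rating
customer        
Eli            5
Max            4
Nora           1
Ravi           2
take 3 rows with smallest rating:
          rating
customer        
Nora           1
Ravi           2
Max            4
take 2 rows with largest rating:
          rating
customer        
Max            4
Ravi           2
add column rating_plus_3 = t['rating'] + 3:
          rating  rating_plus_3
customer                       
Max            4              7
Ravi           2              5
sum of column 'rating_plus_3' → 12

12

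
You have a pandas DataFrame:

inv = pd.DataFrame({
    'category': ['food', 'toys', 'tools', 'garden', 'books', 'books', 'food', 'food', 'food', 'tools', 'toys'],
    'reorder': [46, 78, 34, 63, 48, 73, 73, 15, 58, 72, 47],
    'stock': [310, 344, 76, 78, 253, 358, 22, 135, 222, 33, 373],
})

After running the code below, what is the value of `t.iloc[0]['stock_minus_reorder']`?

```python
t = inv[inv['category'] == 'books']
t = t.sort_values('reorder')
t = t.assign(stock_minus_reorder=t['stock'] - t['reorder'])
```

205

filter rows where category == 'books':
  category  reorder  stock
4    books       48    253
5    books       73    358
sort by reorder:
  category  reorder  stock
4    books       48    253
5    books       73    358
add column stock_minus_reorder = t['stock'] - t['reorder']:
  category  reorder  stock  stock_minus_reorder
4    books       48    253                  205
5    books       73    358                  285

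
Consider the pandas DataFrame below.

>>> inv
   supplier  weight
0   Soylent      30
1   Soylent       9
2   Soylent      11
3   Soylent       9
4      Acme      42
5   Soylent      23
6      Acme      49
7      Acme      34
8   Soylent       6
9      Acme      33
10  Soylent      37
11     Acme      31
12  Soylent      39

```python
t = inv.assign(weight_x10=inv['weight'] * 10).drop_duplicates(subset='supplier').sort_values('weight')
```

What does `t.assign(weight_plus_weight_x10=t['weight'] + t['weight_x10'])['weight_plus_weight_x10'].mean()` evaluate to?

add column weight_x10 = inv['weight'] * 10:
   supplier  weight  weight_x10
0   Soylent      30         300
1   Soylent       9          90
2   Soylent      11         110
3   Soylent       9          90
4      Acme      42         420
5   Soylent      23         230
6      Acme      49         490
7      Acme      34         340
8   Soylent       6          60
9      Acme      33         330
10  Soylent      37         370
11     Acme      31         310
12  Soylent      39         390
drop duplicate supplier (keep=first):
  supplier  weight  weight_x10
0  Soylent      30         300
4     Acme      42         420
sort by weight:
  supplier  weight  weight_x10
0  Soylent      30         300
4     Acme      42         420
add column weight_plus_weight_x10 = t['weight'] + t['weight_x10']:
  supplier  weight  weight_x10  weight_plus_weight_x10
0  Soylent      30         300                     330
4     Acme      42         420                     462
Taking the mean of column 'weight_plus_weight_x10' gives 396.0.

396.0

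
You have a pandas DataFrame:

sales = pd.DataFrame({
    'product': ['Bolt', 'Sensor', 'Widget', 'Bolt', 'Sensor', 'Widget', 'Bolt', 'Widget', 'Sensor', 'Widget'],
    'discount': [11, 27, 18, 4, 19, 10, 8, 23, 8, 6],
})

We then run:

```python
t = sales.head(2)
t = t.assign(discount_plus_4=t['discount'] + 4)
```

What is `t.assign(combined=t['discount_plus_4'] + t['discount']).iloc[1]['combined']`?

take first 2 rows:
  product  discount
0    Bolt        11
1  Sensor        27
add column discount_plus_4 = t['discount'] + 4:
  product  discount  discount_plus_4
0    Bolt        11               15
1  Sensor        27               31
add column combined = t['discount_plus_4'] + t['discount']:
  product  discount  discount_plus_4  combined
0    Bolt        11               15        26
1  Sensor        27               31        58

58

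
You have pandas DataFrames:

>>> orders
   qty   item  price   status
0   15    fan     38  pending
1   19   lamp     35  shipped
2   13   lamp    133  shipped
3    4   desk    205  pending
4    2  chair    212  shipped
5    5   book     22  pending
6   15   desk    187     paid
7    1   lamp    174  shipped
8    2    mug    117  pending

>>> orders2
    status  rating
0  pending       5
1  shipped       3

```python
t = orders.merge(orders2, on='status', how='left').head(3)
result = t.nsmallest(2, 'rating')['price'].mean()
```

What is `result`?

merge on 'status' (how='left') → 9 rows:
   qty   item  price   status  rating
0   15    fan     38  pending     5.0
1   19   lamp     35  shipped     3.0
2   13   lamp    133  shipped     3.0
3    4   desk    205  pending     5.0
4    2  chair    212  shipped     3.0
5    5   book     22  pending     5.0
6   15   desk    187     paid     NaN
7    1   lamp    174  shipped     3.0
8    2    mug    117  pending     5.0
take first 3 rows:
   qty  item  price   status  rating
0   15   fan     38  pending     5.0
1   19  lamp     35  shipped     3.0
2   13  lamp    133  shipped     3.0
take 2 rows with smallest rating:
   qty  item  price   status  rating
1   19  lamp     35  shipped     3.0
2   13  lamp    133  shipped     3.0
Finally, mean of column 'price' = 84.0.

84.0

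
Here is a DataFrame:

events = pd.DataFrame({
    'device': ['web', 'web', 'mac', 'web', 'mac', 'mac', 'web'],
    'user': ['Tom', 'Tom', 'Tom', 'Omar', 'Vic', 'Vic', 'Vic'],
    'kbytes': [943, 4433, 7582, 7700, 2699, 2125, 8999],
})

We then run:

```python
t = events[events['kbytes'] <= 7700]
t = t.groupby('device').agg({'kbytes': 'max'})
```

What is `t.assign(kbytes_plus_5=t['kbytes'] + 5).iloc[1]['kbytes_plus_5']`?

7705

filter rows where kbytes <= 7700:
  device  user  kbytes
0    web   Tom     943
1    web   Tom    4433
2    mac   Tom    7582
3    web  Omar    7700
4    mac   Vic    2699
5    mac   Vic    2125
group by device, max of kbytes:
        kbytes
device        
mac       7582
web       7700
add column kbytes_plus_5 = t['kbytes'] + 5:
        kbytes  kbytes_plus_5
device                       
mac       7582           7587
web       7700           7705
Taking the value at position 1, column 'kbytes_plus_5' gives 7705.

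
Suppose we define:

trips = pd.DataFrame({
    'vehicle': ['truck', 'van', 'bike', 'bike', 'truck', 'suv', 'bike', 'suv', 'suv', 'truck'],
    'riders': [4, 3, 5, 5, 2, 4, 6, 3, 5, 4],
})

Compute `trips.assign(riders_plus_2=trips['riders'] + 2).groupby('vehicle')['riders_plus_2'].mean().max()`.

add column riders_plus_2 = trips['riders'] + 2:
  vehicle  riders  riders_plus_2
0   truck       4              6
1     van       3              5
2    bike       5              7
3    bike       5              7
4   truck       2              4
5     suv       4              6
6    bike       6              8
7     suv       3              5
8     suv       5              7
9   truck       4              6
group by vehicle, mean of riders_plus_2:
vehicle
bike     7.333333
suv      6.000000
truck    5.333333
van      5.000000
Name: riders_plus_2, dtype: float64

7.33333333333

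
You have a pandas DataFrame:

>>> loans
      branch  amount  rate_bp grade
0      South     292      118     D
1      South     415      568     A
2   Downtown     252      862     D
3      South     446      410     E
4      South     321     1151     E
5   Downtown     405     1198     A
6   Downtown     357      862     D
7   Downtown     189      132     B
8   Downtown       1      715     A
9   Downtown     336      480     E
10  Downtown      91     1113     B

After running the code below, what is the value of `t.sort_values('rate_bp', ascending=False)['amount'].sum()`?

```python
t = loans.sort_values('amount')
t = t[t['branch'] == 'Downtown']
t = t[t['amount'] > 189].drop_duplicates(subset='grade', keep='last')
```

sort by amount:
      branch  amount  rate_bp grade
8   Downtown       1      715     A
10  Downtown      91     1113     B
7   Downtown     189      132     B
2   Downtown     252      862     D
0      South     292      118     D
4      South     321     1151     E
9   Downtown     336      480     E
6   Downtown     357      862     D
5   Downtown     405     1198     A
1      South     415      568     A
3      South     446      410     E
filter rows where branch == 'Downtown':
      branch  amount  rate_bp grade
8   Downtown       1      715     A
10  Downtown      91     1113     B
7   Downtown     189      132     B
2   Downtown     252      862     D
9   Downtown     336      480     E
6   Downtown     357      862     D
5   Downtown     405     1198     A
filter rows where amount > 189:
     branch  amount  rate_bp grade
2  Downtown     252      862     D
9  Downtown     336      480     E
6  Downtown     357      862     D
5  Downtown     405     1198     A
drop duplicate grade (keep=last):
     branch  amount  rate_bp grade
9  Downtown     336      480     E
6  Downtown     357      862     D
5  Downtown     405     1198     A
sort by rate_bp descending:
     branch  amount  rate_bp grade
5  Downtown     405     1198     A
6  Downtown     357      862     D
9  Downtown     336      480     E
Then the sum of column 'amount': 1098

1098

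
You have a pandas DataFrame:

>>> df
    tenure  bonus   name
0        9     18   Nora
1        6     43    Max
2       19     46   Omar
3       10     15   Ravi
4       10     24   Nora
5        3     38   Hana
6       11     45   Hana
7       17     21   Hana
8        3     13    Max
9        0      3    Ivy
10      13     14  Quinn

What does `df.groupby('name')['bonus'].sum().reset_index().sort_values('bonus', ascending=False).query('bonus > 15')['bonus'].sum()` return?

group by name, sum of bonus:
name
Hana     104
Ivy        3
Max       56
Nora      42
Omar      46
Quinn     14
Ravi      15
Name: bonus, dtype: int64
reset_index():
    name  bonus
0   Hana    104
1    Ivy      3
2    Max     56
3   Nora     42
4   Omar     46
5  Quinn     14
6   Ravi     15
sort by bonus descending:
    name  bonus
0   Hana    104
2    Max     56
4   Omar     46
3   Nora     42
6   Ravi     15
5  Quinn     14
1    Ivy      3
filter rows where bonus > 15:
   name  bonus
0  Hana    104
2   Max     56
4  Omar     46
3  Nora     42
Reading off the sum of column 'bonus', we get 248.

248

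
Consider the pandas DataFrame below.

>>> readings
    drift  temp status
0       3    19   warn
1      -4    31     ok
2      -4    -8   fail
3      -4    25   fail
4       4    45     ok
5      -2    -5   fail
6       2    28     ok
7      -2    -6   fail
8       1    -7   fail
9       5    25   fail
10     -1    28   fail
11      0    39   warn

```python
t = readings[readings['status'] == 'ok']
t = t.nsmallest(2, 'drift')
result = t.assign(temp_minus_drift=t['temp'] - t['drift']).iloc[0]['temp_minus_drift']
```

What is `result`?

35

filter rows where status == 'ok':
   drift  temp status
1     -4    31     ok
4      4    45     ok
6      2    28     ok
take 2 rows with smallest drift:
   drift  temp status
1     -4    31     ok
6      2    28     ok
add column temp_minus_drift = t['temp'] - t['drift']:
   drift  temp status  temp_minus_drift
1     -4    31     ok                35
6      2    28     ok                26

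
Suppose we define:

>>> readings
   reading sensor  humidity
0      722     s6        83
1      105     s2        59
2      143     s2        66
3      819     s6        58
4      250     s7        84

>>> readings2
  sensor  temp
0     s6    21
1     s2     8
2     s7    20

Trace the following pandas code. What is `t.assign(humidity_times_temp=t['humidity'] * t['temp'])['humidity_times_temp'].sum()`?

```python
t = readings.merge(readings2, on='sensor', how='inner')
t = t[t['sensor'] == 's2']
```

merge on 'sensor' (how='inner') → 5 rows:
   reading sensor  humidity  temp
0      722     s6        83    21
1      105     s2        59     8
2      143     s2        66     8
3      819     s6        58    21
4      250     s7        84    20
filter rows where sensor == 's2':
   reading sensor  humidity  temp
1      105     s2        59     8
2      143     s2        66     8
add column humidity_times_temp = t['humidity'] * t['temp']:
   reading sensor  humidity  temp  humidity_times_temp
1      105     s2        59     8                  472
2      143     s2        66     8                  528
Then the sum of column 'humidity_times_temp': 1000

1000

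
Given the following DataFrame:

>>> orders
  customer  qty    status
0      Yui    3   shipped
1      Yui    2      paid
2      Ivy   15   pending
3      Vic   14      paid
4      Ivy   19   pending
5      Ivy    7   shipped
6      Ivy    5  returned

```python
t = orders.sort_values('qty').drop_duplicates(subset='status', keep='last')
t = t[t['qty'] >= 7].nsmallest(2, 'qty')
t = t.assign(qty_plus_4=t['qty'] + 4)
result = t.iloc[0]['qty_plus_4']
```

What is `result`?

sort by qty:
  customer  qty    status
1      Yui    2      paid
0      Yui    3   shipped
6      Ivy    5  returned
5      Ivy    7   shipped
3      Vic   14      paid
2      Ivy   15   pending
4      Ivy   19   pending
drop duplicate status (keep=last):
  customer  qty    status
6      Ivy    5  returned
5      Ivy    7   shipped
3      Vic   14      paid
4      Ivy   19   pending
filter rows where qty >= 7:
  customer  qty   status
5      Ivy    7  shipped
3      Vic   14     paid
4      Ivy   19  pending
take 2 rows with smallest qty:
  customer  qty   status
5      Ivy    7  shipped
3      Vic   14     paid
add column qty_plus_4 = t['qty'] + 4:
  customer  qty   status  qty_plus_4
5      Ivy    7  shipped          11
3      Vic   14     paid          18
Reading off the value at position 0, column 'qty_plus_4', we get 11.

11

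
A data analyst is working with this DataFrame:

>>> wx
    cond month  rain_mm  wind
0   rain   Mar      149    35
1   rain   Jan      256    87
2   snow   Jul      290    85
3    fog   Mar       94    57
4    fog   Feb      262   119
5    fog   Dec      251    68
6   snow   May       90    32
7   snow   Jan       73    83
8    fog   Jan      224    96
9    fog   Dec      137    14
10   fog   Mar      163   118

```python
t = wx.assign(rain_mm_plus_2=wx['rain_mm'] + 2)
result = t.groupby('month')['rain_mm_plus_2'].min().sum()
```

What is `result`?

958

add column rain_mm_plus_2 = wx['rain_mm'] + 2:
    cond month  rain_mm  wind  rain_mm_plus_2
0   rain   Mar      149    35             151
1   rain   Jan      256    87             258
2   snow   Jul      290    85             292
3    fog   Mar       94    57              96
4    fog   Feb      262   119             264
5    fog   Dec      251    68             253
6   snow   May       90    32              92
7   snow   Jan       73    83              75
8    fog   Jan      224    96             226
9    fog   Dec      137    14             139
10   fog   Mar      163   118             165
group by month, min of rain_mm_plus_2:
month
Dec    139
Feb    264
Jan     75
Jul    292
Mar     96
May     92
Name: rain_mm_plus_2, dtype: int64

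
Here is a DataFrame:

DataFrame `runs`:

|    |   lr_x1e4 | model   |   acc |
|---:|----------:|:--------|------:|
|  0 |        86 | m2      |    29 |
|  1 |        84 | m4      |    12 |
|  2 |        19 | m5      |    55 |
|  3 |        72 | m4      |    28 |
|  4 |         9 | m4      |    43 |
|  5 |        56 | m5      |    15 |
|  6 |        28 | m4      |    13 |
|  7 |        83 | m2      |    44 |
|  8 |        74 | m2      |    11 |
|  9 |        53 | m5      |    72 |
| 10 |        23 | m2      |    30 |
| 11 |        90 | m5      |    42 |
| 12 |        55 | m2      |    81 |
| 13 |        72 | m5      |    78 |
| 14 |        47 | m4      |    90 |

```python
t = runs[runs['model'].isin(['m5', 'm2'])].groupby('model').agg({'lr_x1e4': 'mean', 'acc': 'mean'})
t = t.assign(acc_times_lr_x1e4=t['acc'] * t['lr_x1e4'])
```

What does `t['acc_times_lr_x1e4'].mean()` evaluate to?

filter rows where model in ['m5', 'm2']:
    lr_x1e4 model  acc
0        86    m2   29
2        19    m5   55
5        56    m5   15
7        83    m2   44
8        74    m2   11
9        53    m5   72
10       23    m2   30
11       90    m5   42
12       55    m2   81
13       72    m5   78
group by model: mean(lr_x1e4), mean(acc):
       lr_x1e4   acc
model               
m2        64.2  39.0
m5        58.0  52.4
add column acc_times_lr_x1e4 = t['acc'] * t['lr_x1e4']:
       lr_x1e4   acc  acc_times_lr_x1e4
model                                  
m2        64.2  39.0             2503.8
m5        58.0  52.4             3039.2
So mean() = 2771.5.

2771.5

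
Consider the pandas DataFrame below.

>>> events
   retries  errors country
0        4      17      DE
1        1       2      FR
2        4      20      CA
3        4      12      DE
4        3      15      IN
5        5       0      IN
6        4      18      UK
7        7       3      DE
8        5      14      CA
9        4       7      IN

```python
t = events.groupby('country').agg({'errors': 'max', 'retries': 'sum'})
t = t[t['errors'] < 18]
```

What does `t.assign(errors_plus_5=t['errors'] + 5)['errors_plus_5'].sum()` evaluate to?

group by country: max(errors), sum(retries):
         errors  retries
country                 
CA           20        9
DE           17       15
FR            2        1
IN           15       12
UK           18        4
filter rows where errors < 18:
         errors  retries
country                 
DE           17       15
FR            2        1
IN           15       12
add column errors_plus_5 = t['errors'] + 5:
         errors  retries  errors_plus_5
country                                
DE           17       15             22
FR            2        1              7
IN           15       12             20

49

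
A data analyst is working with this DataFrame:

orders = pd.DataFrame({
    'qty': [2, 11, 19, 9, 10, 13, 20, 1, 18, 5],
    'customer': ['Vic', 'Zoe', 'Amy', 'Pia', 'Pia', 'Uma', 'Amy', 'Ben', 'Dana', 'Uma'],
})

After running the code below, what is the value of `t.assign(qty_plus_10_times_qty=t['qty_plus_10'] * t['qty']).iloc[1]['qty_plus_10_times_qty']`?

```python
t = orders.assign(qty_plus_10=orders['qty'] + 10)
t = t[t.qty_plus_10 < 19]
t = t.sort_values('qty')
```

24

add column qty_plus_10 = orders['qty'] + 10:
   qty customer  qty_plus_10
0    2      Vic           12
1   11      Zoe           21
2   19      Amy           29
3    9      Pia           19
4   10      Pia           20
5   13      Uma           23
6   20      Amy           30
7    1      Ben           11
8   18     Dana           28
9    5      Uma           15
filter rows where qty_plus_10 < 19:
   qty customer  qty_plus_10
0    2      Vic           12
7    1      Ben           11
9    5      Uma           15
sort by qty:
   qty customer  qty_plus_10
7    1      Ben           11
0    2      Vic           12
9    5      Uma           15
add column qty_plus_10_times_qty = t['qty_plus_10'] * t['qty']:
   qty customer  qty_plus_10  qty_plus_10_times_qty
7    1      Ben           11                     11
0    2      Vic           12                     24
9    5      Uma           15                     75
Taking the value at position 1, column 'qty_plus_10_times_qty' gives 24.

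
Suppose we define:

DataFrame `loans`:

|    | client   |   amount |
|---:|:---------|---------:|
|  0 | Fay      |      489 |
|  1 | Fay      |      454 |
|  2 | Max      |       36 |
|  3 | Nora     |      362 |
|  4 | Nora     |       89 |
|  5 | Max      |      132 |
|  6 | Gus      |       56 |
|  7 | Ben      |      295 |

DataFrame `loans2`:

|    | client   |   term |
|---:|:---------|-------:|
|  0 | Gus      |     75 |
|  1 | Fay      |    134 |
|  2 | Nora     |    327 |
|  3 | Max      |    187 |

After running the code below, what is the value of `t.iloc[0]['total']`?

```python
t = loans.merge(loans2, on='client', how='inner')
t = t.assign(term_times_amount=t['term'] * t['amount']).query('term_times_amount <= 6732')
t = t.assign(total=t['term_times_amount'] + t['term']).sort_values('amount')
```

6919

merge on 'client' (how='inner') → 7 rows:
  client  amount  term
0    Fay     489   134
1    Fay     454   134
2    Max      36   187
3   Nora     362   327
4   Nora      89   327
5    Max     132   187
6    Gus      56    75
add column term_times_amount = t['term'] * t['amount']:
  client  amount  term  term_times_amount
0    Fay     489   134              65526
1    Fay     454   134              60836
2    Max      36   187               6732
3   Nora     362   327             118374
4   Nora      89   327              29103
5    Max     132   187              24684
6    Gus      56    75               4200
filter rows where term_times_amount <= 6732:
  client  amount  term  term_times_amount
2    Max      36   187               6732
6    Gus      56    75               4200
add column total = t['term_times_amount'] + t['term']:
  client  amount  term  term_times_amount  total
2    Max      36   187               6732   6919
6    Gus      56    75               4200   4275
sort by amount:
  client  amount  term  term_times_amount  total
2    Max      36   187               6732   6919
6    Gus      56    75               4200   4275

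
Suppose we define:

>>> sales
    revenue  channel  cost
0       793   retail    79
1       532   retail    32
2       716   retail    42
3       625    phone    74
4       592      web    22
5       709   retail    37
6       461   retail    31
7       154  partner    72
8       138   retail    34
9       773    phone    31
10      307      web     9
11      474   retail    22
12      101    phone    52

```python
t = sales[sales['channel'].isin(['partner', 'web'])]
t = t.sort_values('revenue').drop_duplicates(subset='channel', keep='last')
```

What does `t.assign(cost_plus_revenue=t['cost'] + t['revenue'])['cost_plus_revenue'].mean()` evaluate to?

filter rows where channel in ['partner', 'web']:
    revenue  channel  cost
4       592      web    22
7       154  partner    72
10      307      web     9
sort by revenue:
    revenue  channel  cost
7       154  partner    72
10      307      web     9
4       592      web    22
drop duplicate channel (keep=last):
   revenue  channel  cost
7      154  partner    72
4      592      web    22
add column cost_plus_revenue = t['cost'] + t['revenue']:
   revenue  channel  cost  cost_plus_revenue
7      154  partner    72                226
4      592      web    22                614
mean of column 'cost_plus_revenue' → 420.0

420.0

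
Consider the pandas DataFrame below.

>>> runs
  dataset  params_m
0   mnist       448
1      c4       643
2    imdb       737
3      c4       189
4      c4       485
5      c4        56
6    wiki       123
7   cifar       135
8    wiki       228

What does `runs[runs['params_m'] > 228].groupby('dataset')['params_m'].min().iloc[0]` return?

485

filter rows where params_m > 228:
  dataset  params_m
0   mnist       448
1      c4       643
2    imdb       737
4      c4       485
group by dataset, min of params_m:
dataset
c4       485
imdb     737
mnist    448
Name: params_m, dtype: int64
Hence 485.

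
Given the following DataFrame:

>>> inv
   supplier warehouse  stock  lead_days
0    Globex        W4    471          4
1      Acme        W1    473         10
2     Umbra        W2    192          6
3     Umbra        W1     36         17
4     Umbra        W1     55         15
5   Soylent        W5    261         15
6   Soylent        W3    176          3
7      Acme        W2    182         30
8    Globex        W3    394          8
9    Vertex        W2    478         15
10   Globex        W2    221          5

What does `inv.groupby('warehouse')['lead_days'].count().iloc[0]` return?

3

group by warehouse, count of lead_days:
warehouse
W1    3
W2    4
W3    2
W4    1
W5    1
Name: lead_days, dtype: int64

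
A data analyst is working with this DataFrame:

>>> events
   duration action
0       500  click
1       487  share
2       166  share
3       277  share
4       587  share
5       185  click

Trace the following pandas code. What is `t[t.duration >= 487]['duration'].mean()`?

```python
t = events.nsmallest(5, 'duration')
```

take 5 rows with smallest duration:
   duration action
2       166  share
5       185  click
3       277  share
1       487  share
0       500  click
filter rows where duration >= 487:
   duration action
1       487  share
0       500  click
mean of column 'duration' → 493.5

493.5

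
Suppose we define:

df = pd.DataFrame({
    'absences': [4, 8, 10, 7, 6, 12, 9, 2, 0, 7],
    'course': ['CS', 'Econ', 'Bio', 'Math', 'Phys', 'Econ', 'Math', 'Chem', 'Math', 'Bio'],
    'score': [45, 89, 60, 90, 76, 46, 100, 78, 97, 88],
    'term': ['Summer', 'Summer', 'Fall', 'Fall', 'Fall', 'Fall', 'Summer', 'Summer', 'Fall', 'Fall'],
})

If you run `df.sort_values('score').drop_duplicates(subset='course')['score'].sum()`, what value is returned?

395

sort by score:
   absences course  score    term
0         4     CS     45  Summer
5        12   Econ     46    Fall
2        10    Bio     60    Fall
4         6   Phys     76    Fall
7         2   Chem     78  Summer
9         7    Bio     88    Fall
1         8   Econ     89  Summer
3         7   Math     90    Fall
8         0   Math     97    Fall
6         9   Math    100  Summer
drop duplicate course (keep=first):
   absences course  score    term
0         4     CS     45  Summer
5        12   Econ     46    Fall
2        10    Bio     60    Fall
4         6   Phys     76    Fall
7         2   Chem     78  Summer
3         7   Math     90    Fall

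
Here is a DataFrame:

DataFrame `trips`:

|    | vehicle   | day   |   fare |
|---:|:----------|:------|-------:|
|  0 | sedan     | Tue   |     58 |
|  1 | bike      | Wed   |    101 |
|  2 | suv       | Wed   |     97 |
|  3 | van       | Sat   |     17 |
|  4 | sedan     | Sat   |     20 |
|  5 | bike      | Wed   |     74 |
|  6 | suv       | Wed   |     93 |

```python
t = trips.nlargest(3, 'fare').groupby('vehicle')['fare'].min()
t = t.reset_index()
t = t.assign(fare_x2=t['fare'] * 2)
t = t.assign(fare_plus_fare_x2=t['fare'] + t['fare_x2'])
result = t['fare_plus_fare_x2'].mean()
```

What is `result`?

take 3 rows with largest fare:
  vehicle  day  fare
1    bike  Wed   101
2     suv  Wed    97
6     suv  Wed    93
group by vehicle, min of fare:
vehicle
bike    101
suv      93
Name: fare, dtype: int64
reset_index():
  vehicle  fare
0    bike   101
1     suv    93
add column fare_x2 = t['fare'] * 2:
  vehicle  fare  fare_x2
0    bike   101      202
1     suv    93      186
add column fare_plus_fare_x2 = t['fare'] + t['fare_x2']:
  vehicle  fare  fare_x2  fare_plus_fare_x2
0    bike   101      202                303
1     suv    93      186                279
Taking the mean of column 'fare_plus_fare_x2' gives 291.0.

291.0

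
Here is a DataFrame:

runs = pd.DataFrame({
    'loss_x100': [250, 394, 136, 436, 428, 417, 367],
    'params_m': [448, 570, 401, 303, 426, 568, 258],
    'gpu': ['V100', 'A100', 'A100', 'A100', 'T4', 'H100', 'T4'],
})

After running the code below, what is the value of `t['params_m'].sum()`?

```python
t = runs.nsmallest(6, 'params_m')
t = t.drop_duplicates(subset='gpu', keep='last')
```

take 6 rows with smallest params_m:
   loss_x100  params_m   gpu
6        367       258    T4
3        436       303  A100
2        136       401  A100
4        428       426    T4
0        250       448  V100
5        417       568  H100
drop duplicate gpu (keep=last):
   loss_x100  params_m   gpu
2        136       401  A100
4        428       426    T4
0        250       448  V100
5        417       568  H100
The sum of column 'params_m' is 1843.

1843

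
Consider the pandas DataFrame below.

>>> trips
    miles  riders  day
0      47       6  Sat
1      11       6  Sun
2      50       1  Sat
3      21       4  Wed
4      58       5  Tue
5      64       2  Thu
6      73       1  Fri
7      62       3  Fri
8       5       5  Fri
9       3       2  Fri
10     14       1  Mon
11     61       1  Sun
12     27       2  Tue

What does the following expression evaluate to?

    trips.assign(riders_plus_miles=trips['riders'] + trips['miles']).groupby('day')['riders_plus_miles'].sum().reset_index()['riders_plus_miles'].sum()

535

add column riders_plus_miles = trips['riders'] + trips['miles']:
    miles  riders  day  riders_plus_miles
0      47       6  Sat                 53
1      11       6  Sun                 17
2      50       1  Sat                 51
3      21       4  Wed                 25
4      58       5  Tue                 63
5      64       2  Thu                 66
6      73       1  Fri                 74
7      62       3  Fri                 65
8       5       5  Fri                 10
9       3       2  Fri                  5
10     14       1  Mon                 15
11     61       1  Sun                 62
12     27       2  Tue                 29
group by day, sum of riders_plus_miles:
day
Fri    154
Mon     15
Sat    104
Sun     79
Thu     66
Tue     92
Wed     25
Name: riders_plus_miles, dtype: int64
reset_index():
   day  riders_plus_miles
0  Fri                154
1  Mon                 15
2  Sat                104
3  Sun                 79
4  Thu                 66
5  Tue                 92
6  Wed                 25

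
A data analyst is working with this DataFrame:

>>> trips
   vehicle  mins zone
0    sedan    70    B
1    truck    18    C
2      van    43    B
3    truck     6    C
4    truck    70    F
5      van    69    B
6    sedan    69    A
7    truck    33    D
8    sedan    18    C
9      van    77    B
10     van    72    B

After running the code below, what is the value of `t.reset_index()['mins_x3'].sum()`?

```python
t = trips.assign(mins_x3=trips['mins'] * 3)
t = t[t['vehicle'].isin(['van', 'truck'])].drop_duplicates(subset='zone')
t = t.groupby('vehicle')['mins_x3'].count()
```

4

add column mins_x3 = trips['mins'] * 3:
   vehicle  mins zone  mins_x3
0    sedan    70    B      210
1    truck    18    C       54
2      van    43    B      129
3    truck     6    C       18
4    truck    70    F      210
5      van    69    B      207
6    sedan    69    A      207
7    truck    33    D       99
8    sedan    18    C       54
9      van    77    B      231
10     van    72    B      216
filter rows where vehicle in ['van', 'truck']:
   vehicle  mins zone  mins_x3
1    truck    18    C       54
2      van    43    B      129
3    truck     6    C       18
4    truck    70    F      210
5      van    69    B      207
7    truck    33    D       99
9      van    77    B      231
10     van    72    B      216
drop duplicate zone (keep=first):
  vehicle  mins zone  mins_x3
1   truck    18    C       54
2     van    43    B      129
4   truck    70    F      210
7   truck    33    D       99
group by vehicle, count of mins_x3:
vehicle
truck    3
van      1
Name: mins_x3, dtype: int64
reset_index():
  vehicle  mins_x3
0   truck        3
1     van        1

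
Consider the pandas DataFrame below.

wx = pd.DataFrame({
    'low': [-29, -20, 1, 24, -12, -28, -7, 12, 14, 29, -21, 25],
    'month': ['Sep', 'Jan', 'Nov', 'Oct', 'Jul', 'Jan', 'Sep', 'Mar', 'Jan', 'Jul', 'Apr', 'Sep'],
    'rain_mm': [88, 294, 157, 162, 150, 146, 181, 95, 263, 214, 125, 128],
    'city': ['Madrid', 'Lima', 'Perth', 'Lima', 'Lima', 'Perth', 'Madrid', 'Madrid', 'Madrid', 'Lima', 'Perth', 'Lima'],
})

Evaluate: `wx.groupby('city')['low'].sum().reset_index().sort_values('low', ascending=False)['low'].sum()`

-12

group by city, sum of low:
city
Lima      46
Madrid   -10
Perth    -48
Name: low, dtype: int64
reset_index():
     city  low
0    Lima   46
1  Madrid  -10
2   Perth  -48
sort by low descending:
     city  low
0    Lima   46
1  Madrid  -10
2   Perth  -48
Taking the sum of column 'low' gives -12.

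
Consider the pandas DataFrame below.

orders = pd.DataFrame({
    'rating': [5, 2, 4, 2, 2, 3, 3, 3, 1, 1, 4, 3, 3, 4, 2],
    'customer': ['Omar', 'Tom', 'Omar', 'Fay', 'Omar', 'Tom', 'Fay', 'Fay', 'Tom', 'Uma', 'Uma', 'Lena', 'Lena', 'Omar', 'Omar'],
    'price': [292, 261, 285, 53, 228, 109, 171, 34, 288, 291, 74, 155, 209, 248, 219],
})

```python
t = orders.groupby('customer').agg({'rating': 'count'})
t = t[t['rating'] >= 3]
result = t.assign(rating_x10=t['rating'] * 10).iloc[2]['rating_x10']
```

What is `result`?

group by customer, count of rating:
          rating
customer        
Fay            3
Lena           2
Omar           5
Tom            3
Uma            2
filter rows where rating >= 3:
          rating
customer        
Fay            3
Omar           5
Tom            3
add column rating_x10 = t['rating'] * 10:
          rating  rating_x10
customer                    
Fay            3          30
Omar           5          50
Tom            3          30
Reading off the value at position 2, column 'rating_x10', we get 30.

30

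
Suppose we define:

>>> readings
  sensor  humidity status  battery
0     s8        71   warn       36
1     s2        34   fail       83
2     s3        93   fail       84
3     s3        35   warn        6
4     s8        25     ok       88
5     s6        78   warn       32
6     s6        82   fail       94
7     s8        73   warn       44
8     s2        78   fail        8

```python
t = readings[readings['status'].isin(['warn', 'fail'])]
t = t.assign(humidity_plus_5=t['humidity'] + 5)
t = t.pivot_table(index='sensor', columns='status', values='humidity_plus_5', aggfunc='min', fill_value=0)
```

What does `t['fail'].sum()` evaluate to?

224

filter rows where status in ['warn', 'fail']:
  sensor  humidity status  battery
0     s8        71   warn       36
1     s2        34   fail       83
2     s3        93   fail       84
3     s3        35   warn        6
5     s6        78   warn       32
6     s6        82   fail       94
7     s8        73   warn       44
8     s2        78   fail        8
add column humidity_plus_5 = t['humidity'] + 5:
  sensor  humidity status  battery  humidity_plus_5
0     s8        71   warn       36               76
1     s2        34   fail       83               39
2     s3        93   fail       84               98
3     s3        35   warn        6               40
5     s6        78   warn       32               83
6     s6        82   fail       94               87
7     s8        73   warn       44               78
8     s2        78   fail        8               83
pivot: rows=sensor, cols=status, min(humidity_plus_5):
status  fail  warn
sensor            
s2        39     0
s3        98    40
s6        87    83
s8         0    76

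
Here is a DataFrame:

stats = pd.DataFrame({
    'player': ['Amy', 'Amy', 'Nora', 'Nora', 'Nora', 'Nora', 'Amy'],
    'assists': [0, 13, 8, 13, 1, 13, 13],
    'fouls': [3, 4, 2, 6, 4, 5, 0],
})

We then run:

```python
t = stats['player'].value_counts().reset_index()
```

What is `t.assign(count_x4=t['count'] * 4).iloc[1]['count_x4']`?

value_counts of player:
player
Nora    4
Amy     3
Name: count, dtype: int64
reset_index():
  player  count
0   Nora      4
1    Amy      3
add column count_x4 = t['count'] * 4:
  player  count  count_x4
0   Nora      4        16
1    Amy      3        12
value at position 1, column 'count_x4' → 12

12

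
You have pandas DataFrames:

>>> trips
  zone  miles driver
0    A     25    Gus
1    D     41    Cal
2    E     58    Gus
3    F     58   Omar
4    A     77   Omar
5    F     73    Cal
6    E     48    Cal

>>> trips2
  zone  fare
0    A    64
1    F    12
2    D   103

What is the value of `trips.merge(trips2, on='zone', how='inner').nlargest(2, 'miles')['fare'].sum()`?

merge on 'zone' (how='inner') → 5 rows:
  zone  miles driver  fare
0    A     25    Gus    64
1    D     41    Cal   103
2    F     58   Omar    12
3    A     77   Omar    64
4    F     73    Cal    12
take 2 rows with largest miles:
  zone  miles driver  fare
3    A     77   Omar    64
4    F     73    Cal    12
The sum of column 'fare' is 76.

76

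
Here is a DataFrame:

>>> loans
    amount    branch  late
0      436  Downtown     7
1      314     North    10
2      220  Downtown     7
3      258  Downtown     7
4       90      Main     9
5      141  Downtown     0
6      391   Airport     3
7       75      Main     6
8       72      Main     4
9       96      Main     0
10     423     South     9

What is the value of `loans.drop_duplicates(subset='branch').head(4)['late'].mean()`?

7.25

drop duplicate branch (keep=first):
    amount    branch  late
0      436  Downtown     7
1      314     North    10
4       90      Main     9
6      391   Airport     3
10     423     South     9
take first 4 rows:
   amount    branch  late
0     436  Downtown     7
1     314     North    10
4      90      Main     9
6     391   Airport     3
Hence 7.25.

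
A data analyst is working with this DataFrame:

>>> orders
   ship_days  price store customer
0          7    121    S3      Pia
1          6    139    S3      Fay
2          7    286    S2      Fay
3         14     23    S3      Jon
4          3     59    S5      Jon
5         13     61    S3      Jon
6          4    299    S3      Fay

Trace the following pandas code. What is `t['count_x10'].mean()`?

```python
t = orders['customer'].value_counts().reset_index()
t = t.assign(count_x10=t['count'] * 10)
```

value_counts of customer:
customer
Fay    3
Jon    3
Pia    1
Name: count, dtype: int64
reset_index():
  customer  count
0      Fay      3
1      Jon      3
2      Pia      1
add column count_x10 = t['count'] * 10:
  customer  count  count_x10
0      Fay      3         30
1      Jon      3         30
2      Pia      1         10
mean of column 'count_x10' → 23.3333333333

23.3333333333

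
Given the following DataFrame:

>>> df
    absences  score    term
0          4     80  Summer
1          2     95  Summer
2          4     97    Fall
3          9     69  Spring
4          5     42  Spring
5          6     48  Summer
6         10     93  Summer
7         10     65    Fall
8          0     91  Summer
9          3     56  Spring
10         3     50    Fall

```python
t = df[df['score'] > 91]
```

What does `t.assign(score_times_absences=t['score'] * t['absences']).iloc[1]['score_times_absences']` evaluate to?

388

filter rows where score > 91:
   absences  score    term
1         2     95  Summer
2         4     97    Fall
6        10     93  Summer
add column score_times_absences = t['score'] * t['absences']:
   absences  score    term  score_times_absences
1         2     95  Summer                   190
2         4     97    Fall                   388
6        10     93  Summer                   930
So iloc[1]['score_times_absences'] = 388.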